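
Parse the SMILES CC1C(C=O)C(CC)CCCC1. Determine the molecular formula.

Walk through each heavy atom and fill implicit hydrogens from standard valence (C 4, N 3, O 2, S 2, halogen 1):
  atom 1: C, bond orders sum to 1 (valence 4) → 3 H
  atom 2: C, bond orders sum to 3 (valence 4) → 1 H
  atom 3: C, bond orders sum to 3 (valence 4) → 1 H
  atom 4: C, bond orders sum to 3 (valence 4) → 1 H
  atom 5: O, bond orders sum to 2 (valence 2) → 0 H
  atom 6: C, bond orders sum to 3 (valence 4) → 1 H
  atom 7: C, bond orders sum to 2 (valence 4) → 2 H
  atom 8: C, bond orders sum to 1 (valence 4) → 3 H
  atom 9: C, bond orders sum to 2 (valence 4) → 2 H
  atom 10: C, bond orders sum to 2 (valence 4) → 2 H
  atom 11: C, bond orders sum to 2 (valence 4) → 2 H
  atom 12: C, bond orders sum to 2 (valence 4) → 2 H
Totals → C:11, H:20, O:1.

C11H20O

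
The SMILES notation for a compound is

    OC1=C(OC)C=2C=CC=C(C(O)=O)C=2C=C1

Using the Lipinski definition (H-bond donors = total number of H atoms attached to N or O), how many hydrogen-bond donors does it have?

2

Donors: find every N or O and count the H atoms it carries.
  atom 1 (O): bond orders sum to 1 → 1 H
  atom 4 (O): bond orders sum to 2 → 0 H
  atom 12 (O): bond orders sum to 1 → 1 H
  atom 13 (O): bond orders sum to 2 → 0 H
Lipinski HBD = 2.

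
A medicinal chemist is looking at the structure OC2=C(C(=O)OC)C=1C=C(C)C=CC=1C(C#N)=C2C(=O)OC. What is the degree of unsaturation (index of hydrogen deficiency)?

11

Molecular formula: C16H13NO5.
DoU = (2C + 2 + N − H − X) / 2, where X is the halogen count and O/S are ignored.
    = (2·16 + 2 + 1 − 13 − 0) / 2 = 22 / 2 = 11.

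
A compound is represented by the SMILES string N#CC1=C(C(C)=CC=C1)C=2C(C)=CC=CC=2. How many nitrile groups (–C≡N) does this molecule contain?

1

The nitrile motif appears at heavy-atom position 2 in the SMILES.
Nitrile count: 1.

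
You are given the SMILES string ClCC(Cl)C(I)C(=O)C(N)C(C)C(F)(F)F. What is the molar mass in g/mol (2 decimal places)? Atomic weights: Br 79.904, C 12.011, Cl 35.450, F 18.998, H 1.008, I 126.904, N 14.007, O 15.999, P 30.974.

391.98 g/mol

First, the molecular formula is C8H11Cl2F3INO (counting implicit H from valence).
  C: 8 × 12.011 = 96.088
  Cl: 2 × 35.450 = 70.900
  F: 3 × 18.998 = 56.994
  H: 11 × 1.008 = 11.088
  I: 1 × 126.904 = 126.904
  N: 1 × 14.007 = 14.007
  O: 1 × 15.999 = 15.999
Sum: 8×12.011 + 2×35.450 + 3×18.998 + 11×1.008 + 1×126.904 + 1×14.007 + 1×15.999 = 391.980 → 391.98 g/mol.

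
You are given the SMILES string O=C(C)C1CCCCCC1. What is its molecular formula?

C9H16O

Walk through each heavy atom and fill implicit hydrogens from standard valence (C 4, N 3, O 2, S 2, halogen 1):
  atom 1: O, bond orders sum to 2 (valence 2) → 0 H
  atom 2: C, bond orders sum to 4 (valence 4) → 0 H
  atom 3: C, bond orders sum to 1 (valence 4) → 3 H
  atom 4: C, bond orders sum to 3 (valence 4) → 1 H
  atom 5: C, bond orders sum to 2 (valence 4) → 2 H
  atom 6: C, bond orders sum to 2 (valence 4) → 2 H
  atom 7: C, bond orders sum to 2 (valence 4) → 2 H
  atom 8: C, bond orders sum to 2 (valence 4) → 2 H
  atom 9: C, bond orders sum to 2 (valence 4) → 2 H
  atom 10: C, bond orders sum to 2 (valence 4) → 2 H
Totals → C:9, H:16, O:1.
In Hill order: C9H16O.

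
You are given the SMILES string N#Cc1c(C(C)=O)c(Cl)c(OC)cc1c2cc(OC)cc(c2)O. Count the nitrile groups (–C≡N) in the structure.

The nitrile motif appears at heavy-atom position 2 in the SMILES.
Other groups present: 2 ether, 1 hydroxyl, 1 ketone.
Nitrile count: 1.

1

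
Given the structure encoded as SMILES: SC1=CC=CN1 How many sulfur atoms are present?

1

Scan the SMILES for S atoms (remember two-letter symbols like Cl and Br are single atoms).
Sulfur count: 1.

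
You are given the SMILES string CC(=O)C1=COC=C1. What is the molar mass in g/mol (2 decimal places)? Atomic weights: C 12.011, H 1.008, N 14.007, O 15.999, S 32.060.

110.11 g/mol

First, the molecular formula is C6H6O2 (counting implicit H from valence).
  C: 6 × 12.011 = 72.066
  H: 6 × 1.008 = 6.048
  O: 2 × 15.999 = 31.998
Sum: 6×12.011 + 6×1.008 + 2×15.999 = 110.112 → 110.11 g/mol.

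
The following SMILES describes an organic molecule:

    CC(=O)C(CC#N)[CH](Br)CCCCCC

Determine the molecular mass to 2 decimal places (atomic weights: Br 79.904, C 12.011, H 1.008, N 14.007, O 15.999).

First, the molecular formula is C12H20BrNO (counting implicit H from valence).
  Br: 1 × 79.904 = 79.904
  C: 12 × 12.011 = 144.132
  H: 20 × 1.008 = 20.160
  N: 1 × 14.007 = 14.007
  O: 1 × 15.999 = 15.999
Sum: 1×79.904 + 12×12.011 + 20×1.008 + 1×14.007 + 1×15.999 = 274.202 → 274.20 g/mol.

274.20 g/mol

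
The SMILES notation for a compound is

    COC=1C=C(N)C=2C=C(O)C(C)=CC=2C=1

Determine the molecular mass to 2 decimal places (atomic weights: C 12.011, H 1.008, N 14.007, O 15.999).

203.24 g/mol

First, the molecular formula is C12H13NO2 (counting implicit H from valence).
  C: 12 × 12.011 = 144.132
  H: 13 × 1.008 = 13.104
  N: 1 × 14.007 = 14.007
  O: 2 × 15.999 = 31.998
Sum: 12×12.011 + 13×1.008 + 1×14.007 + 2×15.999 = 203.241 → 203.24 g/mol.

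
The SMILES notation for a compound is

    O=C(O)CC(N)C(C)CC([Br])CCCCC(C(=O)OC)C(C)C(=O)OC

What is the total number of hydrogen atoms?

Walk through each heavy atom and fill implicit hydrogens from standard valence (C 4, N 3, O 2, S 2, halogen 1):
  atom 1: O, bond orders sum to 2 (valence 2) → 0 H
  atom 2: C, bond orders sum to 4 (valence 4) → 0 H
  atom 3: O, bond orders sum to 1 (valence 2) → 1 H
  atom 4: C, bond orders sum to 2 (valence 4) → 2 H
  atom 5: C, bond orders sum to 3 (valence 4) → 1 H
  atom 6: N, bond orders sum to 1 (valence 3) → 2 H
  atom 7: C, bond orders sum to 3 (valence 4) → 1 H
  atom 8: C, bond orders sum to 1 (valence 4) → 3 H
  atom 9: C, bond orders sum to 2 (valence 4) → 2 H
  atom 10: C, bond orders sum to 3 (valence 4) → 1 H
  atom 11: Br with explicit H count 0
  atom 12: C, bond orders sum to 2 (valence 4) → 2 H
  atom 13: C, bond orders sum to 2 (valence 4) → 2 H
  atom 14: C, bond orders sum to 2 (valence 4) → 2 H
  atom 15: C, bond orders sum to 2 (valence 4) → 2 H
  atom 16: C, bond orders sum to 3 (valence 4) → 1 H
  atom 17: C, bond orders sum to 4 (valence 4) → 0 H
  atom 18: O, bond orders sum to 2 (valence 2) → 0 H
  atom 19: O, bond orders sum to 2 (valence 2) → 0 H
  atom 20: C, bond orders sum to 1 (valence 4) → 3 H
  atom 21: C, bond orders sum to 3 (valence 4) → 1 H
  atom 22: C, bond orders sum to 1 (valence 4) → 3 H
  atom 23: C, bond orders sum to 4 (valence 4) → 0 H
  atom 24: O, bond orders sum to 2 (valence 2) → 0 H
  atom 25: O, bond orders sum to 2 (valence 2) → 0 H
  atom 26: C, bond orders sum to 1 (valence 4) → 3 H
Total hydrogens: 32.

32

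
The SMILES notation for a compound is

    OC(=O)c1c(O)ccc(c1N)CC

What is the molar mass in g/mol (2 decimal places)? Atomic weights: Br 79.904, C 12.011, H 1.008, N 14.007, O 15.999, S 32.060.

First, the molecular formula is C9H11NO3 (counting implicit H from valence).
  C: 9 × 12.011 = 108.099
  H: 11 × 1.008 = 11.088
  N: 1 × 14.007 = 14.007
  O: 3 × 15.999 = 47.997
Sum: 9×12.011 + 11×1.008 + 1×14.007 + 3×15.999 = 181.191 → 181.19 g/mol.

181.19 g/mol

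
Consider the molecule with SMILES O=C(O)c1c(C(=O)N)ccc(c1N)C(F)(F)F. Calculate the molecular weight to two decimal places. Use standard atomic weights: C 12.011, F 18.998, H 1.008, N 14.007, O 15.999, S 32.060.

First, the molecular formula is C9H7F3N2O3 (counting implicit H from valence).
  C: 9 × 12.011 = 108.099
  F: 3 × 18.998 = 56.994
  H: 7 × 1.008 = 7.056
  N: 2 × 14.007 = 28.014
  O: 3 × 15.999 = 47.997
Sum: 9×12.011 + 3×18.998 + 7×1.008 + 2×14.007 + 3×15.999 = 248.160 → 248.16 g/mol.

248.16 g/mol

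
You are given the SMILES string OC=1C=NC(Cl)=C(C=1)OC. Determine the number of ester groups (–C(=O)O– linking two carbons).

0

Scan the SMILES for the ester motif — none present.
Groups that are present: 1 ether, 1 hydroxyl.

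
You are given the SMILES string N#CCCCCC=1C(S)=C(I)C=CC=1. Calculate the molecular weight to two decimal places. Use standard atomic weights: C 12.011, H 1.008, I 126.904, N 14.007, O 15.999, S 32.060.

317.19 g/mol

First, the molecular formula is C11H12INS (counting implicit H from valence).
  C: 11 × 12.011 = 132.121
  H: 12 × 1.008 = 12.096
  I: 1 × 126.904 = 126.904
  N: 1 × 14.007 = 14.007
  S: 1 × 32.060 = 32.060
Sum: 11×12.011 + 12×1.008 + 1×126.904 + 1×14.007 + 1×32.060 = 317.188 → 317.19 g/mol.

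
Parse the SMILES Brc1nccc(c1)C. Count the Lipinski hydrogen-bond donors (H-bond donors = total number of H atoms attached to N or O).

Donors: find every N or O and count the H atoms it carries.
  atom 3 (N): bond orders sum to 3 → 0 H
Lipinski HBD = 0.

0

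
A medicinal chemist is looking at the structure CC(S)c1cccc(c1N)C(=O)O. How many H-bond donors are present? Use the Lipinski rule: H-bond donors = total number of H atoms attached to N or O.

Donors: find every N or O and count the H atoms it carries.
  atom 10 (N): bond orders sum to 1 → 2 H
  atom 12 (O): bond orders sum to 2 → 0 H
  atom 13 (O): bond orders sum to 1 → 1 H
Lipinski HBD = 3.

3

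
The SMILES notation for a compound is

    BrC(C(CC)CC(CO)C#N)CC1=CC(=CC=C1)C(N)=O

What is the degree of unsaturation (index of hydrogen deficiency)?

Degree of unsaturation = (number of rings) + (number of π bonds).
Ring closures in the SMILES: 1.
π bonds: 4 double bonds (each 1 DoU), 1 triple bond (each 2 DoU) → 6 DoU from unsaturation.
Total DoU = 1 + 6 = 7.

7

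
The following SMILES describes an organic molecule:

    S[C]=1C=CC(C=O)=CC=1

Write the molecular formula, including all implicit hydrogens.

Walk through each heavy atom and fill implicit hydrogens from standard valence (C 4, N 3, O 2, S 2, halogen 1):
  atom 1: S, bond orders sum to 1 (valence 2) → 1 H
  atom 2: C with explicit H count 0
  atom 3: C, bond orders sum to 3 (valence 4) → 1 H
  atom 4: C, bond orders sum to 3 (valence 4) → 1 H
  atom 5: C, bond orders sum to 4 (valence 4) → 0 H
  atom 6: C, bond orders sum to 3 (valence 4) → 1 H
  atom 7: O, bond orders sum to 2 (valence 2) → 0 H
  atom 8: C, bond orders sum to 3 (valence 4) → 1 H
  atom 9: C, bond orders sum to 3 (valence 4) → 1 H
Totals → C:7, H:6, O:1, S:1.

C7H6OS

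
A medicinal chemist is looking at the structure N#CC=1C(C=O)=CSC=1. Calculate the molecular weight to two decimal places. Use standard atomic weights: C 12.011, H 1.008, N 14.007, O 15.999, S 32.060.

First, the molecular formula is C6H3NOS (counting implicit H from valence).
  C: 6 × 12.011 = 72.066
  H: 3 × 1.008 = 3.024
  N: 1 × 14.007 = 14.007
  O: 1 × 15.999 = 15.999
  S: 1 × 32.060 = 32.060
Sum: 6×12.011 + 3×1.008 + 1×14.007 + 1×15.999 + 1×32.060 = 137.156 → 137.16 g/mol.

137.16 g/mol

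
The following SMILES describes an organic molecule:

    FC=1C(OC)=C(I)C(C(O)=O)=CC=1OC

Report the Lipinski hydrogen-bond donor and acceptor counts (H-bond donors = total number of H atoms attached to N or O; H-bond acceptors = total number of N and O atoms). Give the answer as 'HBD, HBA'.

1, 4

Donors: find every N or O and count the H atoms it carries.
  atom 4 (O): bond orders sum to 2 → 0 H
  atom 10 (O): bond orders sum to 1 → 1 H
  atom 11 (O): bond orders sum to 2 → 0 H
  atom 14 (O): bond orders sum to 2 → 0 H
Lipinski HBD = 1.
Acceptors: N atoms = 0, O atoms = 4 → HBA = 4.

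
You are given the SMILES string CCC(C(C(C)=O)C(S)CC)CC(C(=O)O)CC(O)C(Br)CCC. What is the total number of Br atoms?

1

Scan the SMILES for Br atoms (remember two-letter symbols like Cl and Br are single atoms).
Bromine count: 1.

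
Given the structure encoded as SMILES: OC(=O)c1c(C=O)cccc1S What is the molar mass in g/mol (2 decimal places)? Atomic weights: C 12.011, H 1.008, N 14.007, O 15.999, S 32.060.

First, the molecular formula is C8H6O3S (counting implicit H from valence).
  C: 8 × 12.011 = 96.088
  H: 6 × 1.008 = 6.048
  O: 3 × 15.999 = 47.997
  S: 1 × 32.060 = 32.060
Sum: 8×12.011 + 6×1.008 + 3×15.999 + 1×32.060 = 182.193 → 182.19 g/mol.

182.19 g/mol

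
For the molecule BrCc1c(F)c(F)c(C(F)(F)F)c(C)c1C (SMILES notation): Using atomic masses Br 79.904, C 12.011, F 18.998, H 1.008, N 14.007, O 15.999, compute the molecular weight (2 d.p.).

First, the molecular formula is C10H8BrF5 (counting implicit H from valence).
  Br: 1 × 79.904 = 79.904
  C: 10 × 12.011 = 120.110
  F: 5 × 18.998 = 94.990
  H: 8 × 1.008 = 8.064
Sum: 1×79.904 + 10×12.011 + 5×18.998 + 8×1.008 = 303.068 → 303.07 g/mol.

303.07 g/mol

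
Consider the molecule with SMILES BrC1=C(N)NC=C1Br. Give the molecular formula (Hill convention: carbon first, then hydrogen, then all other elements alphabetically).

C4H4Br2N2

Walk through each heavy atom and fill implicit hydrogens from standard valence (C 4, N 3, O 2, S 2, halogen 1):
  atom 1: Br (halogen, monovalent) → 0 H
  atom 2: C, bond orders sum to 4 (valence 4) → 0 H
  atom 3: C, bond orders sum to 4 (valence 4) → 0 H
  atom 4: N, bond orders sum to 1 (valence 3) → 2 H
  atom 5: N, bond orders sum to 2 (valence 3) → 1 H
  atom 6: C, bond orders sum to 3 (valence 4) → 1 H
  atom 7: C, bond orders sum to 4 (valence 4) → 0 H
  atom 8: Br (halogen, monovalent) → 0 H
Totals → C:4, H:4, Br:2, N:2.
In Hill order: C4H4Br2N2.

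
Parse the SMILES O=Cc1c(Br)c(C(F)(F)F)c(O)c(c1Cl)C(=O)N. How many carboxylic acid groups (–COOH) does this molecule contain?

0

Scan the SMILES for the carboxylic acid motif — none present.
Groups that are present: 1 aldehyde, 1 amide, 1 hydroxyl.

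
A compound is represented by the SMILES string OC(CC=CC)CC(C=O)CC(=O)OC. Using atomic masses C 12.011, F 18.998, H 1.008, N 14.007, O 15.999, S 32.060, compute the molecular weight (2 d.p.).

214.26 g/mol

First, the molecular formula is C11H18O4 (counting implicit H from valence).
  C: 11 × 12.011 = 132.121
  H: 18 × 1.008 = 18.144
  O: 4 × 15.999 = 63.996
Sum: 11×12.011 + 18×1.008 + 4×15.999 = 214.261 → 214.26 g/mol.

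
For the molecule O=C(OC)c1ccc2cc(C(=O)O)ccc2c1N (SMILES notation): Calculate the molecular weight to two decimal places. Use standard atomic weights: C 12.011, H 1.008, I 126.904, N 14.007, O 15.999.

First, the molecular formula is C13H11NO4 (counting implicit H from valence).
  C: 13 × 12.011 = 156.143
  H: 11 × 1.008 = 11.088
  N: 1 × 14.007 = 14.007
  O: 4 × 15.999 = 63.996
Sum: 13×12.011 + 11×1.008 + 1×14.007 + 4×15.999 = 245.234 → 245.23 g/mol.

245.23 g/mol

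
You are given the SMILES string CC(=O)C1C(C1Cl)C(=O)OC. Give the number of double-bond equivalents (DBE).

3

Degree of unsaturation = (number of rings) + (number of π bonds).
Ring closures in the SMILES: 1.
π bonds: 2 double bonds (each 1 DoU) → 2 DoU from unsaturation.
Total DoU = 1 + 2 = 3.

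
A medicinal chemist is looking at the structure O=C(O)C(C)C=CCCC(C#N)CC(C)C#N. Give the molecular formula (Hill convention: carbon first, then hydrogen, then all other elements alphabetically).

C13H18N2O2

Walk through each heavy atom and fill implicit hydrogens from standard valence (C 4, N 3, O 2, S 2, halogen 1):
  atom 1: O, bond orders sum to 2 (valence 2) → 0 H
  atom 2: C, bond orders sum to 4 (valence 4) → 0 H
  atom 3: O, bond orders sum to 1 (valence 2) → 1 H
  atom 4: C, bond orders sum to 3 (valence 4) → 1 H
  atom 5: C, bond orders sum to 1 (valence 4) → 3 H
  atom 6: C, bond orders sum to 3 (valence 4) → 1 H
  atom 7: C, bond orders sum to 3 (valence 4) → 1 H
  atom 8: C, bond orders sum to 2 (valence 4) → 2 H
  atom 9: C, bond orders sum to 2 (valence 4) → 2 H
  atom 10: C, bond orders sum to 3 (valence 4) → 1 H
  atom 11: C, bond orders sum to 4 (valence 4) → 0 H
  atom 12: N, bond orders sum to 3 (valence 3) → 0 H
  atom 13: C, bond orders sum to 2 (valence 4) → 2 H
  atom 14: C, bond orders sum to 3 (valence 4) → 1 H
  atom 15: C, bond orders sum to 1 (valence 4) → 3 H
  atom 16: C, bond orders sum to 4 (valence 4) → 0 H
  atom 17: N, bond orders sum to 3 (valence 3) → 0 H
Totals → C:13, H:18, N:2, O:2.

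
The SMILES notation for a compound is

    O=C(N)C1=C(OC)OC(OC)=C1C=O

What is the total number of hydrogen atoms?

9

Walk through each heavy atom and fill implicit hydrogens from standard valence (C 4, N 3, O 2, S 2, halogen 1):
  atom 1: O, bond orders sum to 2 (valence 2) → 0 H
  atom 2: C, bond orders sum to 4 (valence 4) → 0 H
  atom 3: N, bond orders sum to 1 (valence 3) → 2 H
  atom 4: C, bond orders sum to 4 (valence 4) → 0 H
  atom 5: C, bond orders sum to 4 (valence 4) → 0 H
  atom 6: O, bond orders sum to 2 (valence 2) → 0 H
  atom 7: C, bond orders sum to 1 (valence 4) → 3 H
  atom 8: O, bond orders sum to 2 (valence 2) → 0 H
  atom 9: C, bond orders sum to 4 (valence 4) → 0 H
  atom 10: O, bond orders sum to 2 (valence 2) → 0 H
  atom 11: C, bond orders sum to 1 (valence 4) → 3 H
  atom 12: C, bond orders sum to 4 (valence 4) → 0 H
  atom 13: C, bond orders sum to 3 (valence 4) → 1 H
  atom 14: O, bond orders sum to 2 (valence 2) → 0 H
Total hydrogens: 9.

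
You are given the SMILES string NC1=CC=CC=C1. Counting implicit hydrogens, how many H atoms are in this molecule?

Walk through each heavy atom and fill implicit hydrogens from standard valence (C 4, N 3, O 2, S 2, halogen 1):
  atom 1: N, bond orders sum to 1 (valence 3) → 2 H
  atom 2: C, bond orders sum to 4 (valence 4) → 0 H
  atom 3: C, bond orders sum to 3 (valence 4) → 1 H
  atom 4: C, bond orders sum to 3 (valence 4) → 1 H
  atom 5: C, bond orders sum to 3 (valence 4) → 1 H
  atom 6: C, bond orders sum to 3 (valence 4) → 1 H
  atom 7: C, bond orders sum to 3 (valence 4) → 1 H
Total hydrogens: 7.

7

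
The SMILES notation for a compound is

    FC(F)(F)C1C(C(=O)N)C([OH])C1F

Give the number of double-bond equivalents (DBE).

Degree of unsaturation = (number of rings) + (number of π bonds).
Ring closures in the SMILES: 1.
π bonds: 1 double bond (each 1 DoU) → 1 DoU from unsaturation.
Total DoU = 1 + 1 = 2.

2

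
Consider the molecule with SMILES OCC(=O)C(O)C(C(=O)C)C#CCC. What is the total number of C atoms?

10

Count every carbon token in the SMILES (each C, including those in ring-closure positions and inside branches).
Carbon count: 10.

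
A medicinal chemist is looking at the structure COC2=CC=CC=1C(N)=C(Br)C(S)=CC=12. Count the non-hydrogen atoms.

15

Every atom symbol written in the SMILES (organic subset) is one heavy atom; implicit H are not written.
Heavy atoms by element → Br:1, C:11, N:1, O:1, S:1.
Total: 15.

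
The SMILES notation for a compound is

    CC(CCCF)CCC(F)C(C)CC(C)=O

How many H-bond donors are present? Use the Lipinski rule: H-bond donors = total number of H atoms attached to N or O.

0

Donors: find every N or O and count the H atoms it carries.
  atom 16 (O): bond orders sum to 2 → 0 H
Lipinski HBD = 0.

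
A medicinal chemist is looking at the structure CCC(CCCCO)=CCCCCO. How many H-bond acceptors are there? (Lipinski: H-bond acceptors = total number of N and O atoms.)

N atoms: 0; O atoms: 2.
Lipinski HBA = 0 + 2 = 2.

2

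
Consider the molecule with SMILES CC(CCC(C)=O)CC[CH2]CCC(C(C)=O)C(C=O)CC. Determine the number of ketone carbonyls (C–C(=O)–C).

The ketone motif appears at heavy-atom positions 5, 14 in the SMILES.
Other groups present: 1 aldehyde.
Ketone count: 2.

2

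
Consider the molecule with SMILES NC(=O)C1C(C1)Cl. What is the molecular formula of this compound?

C4H6ClNO

Walk through each heavy atom and fill implicit hydrogens from standard valence (C 4, N 3, O 2, S 2, halogen 1):
  atom 1: N, bond orders sum to 1 (valence 3) → 2 H
  atom 2: C, bond orders sum to 4 (valence 4) → 0 H
  atom 3: O, bond orders sum to 2 (valence 2) → 0 H
  atom 4: C, bond orders sum to 3 (valence 4) → 1 H
  atom 5: C, bond orders sum to 3 (valence 4) → 1 H
  atom 6: C, bond orders sum to 2 (valence 4) → 2 H
  atom 7: Cl (halogen, monovalent) → 0 H
Totals → C:4, H:6, Cl:1, N:1, O:1.
In Hill order: C4H6ClNO.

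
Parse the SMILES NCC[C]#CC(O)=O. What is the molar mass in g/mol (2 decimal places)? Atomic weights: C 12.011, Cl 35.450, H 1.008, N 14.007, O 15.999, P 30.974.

113.12 g/mol

First, the molecular formula is C5H7NO2 (counting implicit H from valence).
  C: 5 × 12.011 = 60.055
  H: 7 × 1.008 = 7.056
  N: 1 × 14.007 = 14.007
  O: 2 × 15.999 = 31.998
Sum: 5×12.011 + 7×1.008 + 1×14.007 + 2×15.999 = 113.116 → 113.12 g/mol.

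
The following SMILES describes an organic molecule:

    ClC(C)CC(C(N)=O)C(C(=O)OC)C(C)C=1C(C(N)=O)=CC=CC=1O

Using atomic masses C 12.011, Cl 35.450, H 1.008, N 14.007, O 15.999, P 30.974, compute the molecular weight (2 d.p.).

370.83 g/mol

First, the molecular formula is C17H23ClN2O5 (counting implicit H from valence).
  C: 17 × 12.011 = 204.187
  Cl: 1 × 35.450 = 35.450
  H: 23 × 1.008 = 23.184
  N: 2 × 14.007 = 28.014
  O: 5 × 15.999 = 79.995
Sum: 17×12.011 + 1×35.450 + 23×1.008 + 2×14.007 + 5×15.999 = 370.830 → 370.83 g/mol.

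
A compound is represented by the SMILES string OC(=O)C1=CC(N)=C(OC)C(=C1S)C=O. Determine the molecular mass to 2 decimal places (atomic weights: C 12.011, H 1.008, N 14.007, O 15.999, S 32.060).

First, the molecular formula is C9H9NO4S (counting implicit H from valence).
  C: 9 × 12.011 = 108.099
  H: 9 × 1.008 = 9.072
  N: 1 × 14.007 = 14.007
  O: 4 × 15.999 = 63.996
  S: 1 × 32.060 = 32.060
Sum: 9×12.011 + 9×1.008 + 1×14.007 + 4×15.999 + 1×32.060 = 227.234 → 227.23 g/mol.

227.23 g/mol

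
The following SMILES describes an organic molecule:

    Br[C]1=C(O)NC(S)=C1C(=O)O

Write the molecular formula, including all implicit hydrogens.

C5H4BrNO3S

Walk through each heavy atom and fill implicit hydrogens from standard valence (C 4, N 3, O 2, S 2, halogen 1):
  atom 1: Br (halogen, monovalent) → 0 H
  atom 2: C with explicit H count 0
  atom 3: C, bond orders sum to 4 (valence 4) → 0 H
  atom 4: O, bond orders sum to 1 (valence 2) → 1 H
  atom 5: N, bond orders sum to 2 (valence 3) → 1 H
  atom 6: C, bond orders sum to 4 (valence 4) → 0 H
  atom 7: S, bond orders sum to 1 (valence 2) → 1 H
  atom 8: C, bond orders sum to 4 (valence 4) → 0 H
  atom 9: C, bond orders sum to 4 (valence 4) → 0 H
  atom 10: O, bond orders sum to 2 (valence 2) → 0 H
  atom 11: O, bond orders sum to 1 (valence 2) → 1 H
Totals → C:5, H:4, Br:1, N:1, O:3, S:1.
In Hill order: C5H4BrNO3S.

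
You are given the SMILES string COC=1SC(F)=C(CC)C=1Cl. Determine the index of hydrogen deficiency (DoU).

Molecular formula: C7H8ClFOS.
DoU = (2C + 2 + N − H − X) / 2, where X is the halogen count and O/S are ignored.
    = (2·7 + 2 + 0 − 8 − 2) / 2 = 6 / 2 = 3.

3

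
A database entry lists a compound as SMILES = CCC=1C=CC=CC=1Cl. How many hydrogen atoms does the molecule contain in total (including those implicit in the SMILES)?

Walk through each heavy atom and fill implicit hydrogens from standard valence (C 4, N 3, O 2, S 2, halogen 1):
  atom 1: C, bond orders sum to 1 (valence 4) → 3 H
  atom 2: C, bond orders sum to 2 (valence 4) → 2 H
  atom 3: C, bond orders sum to 4 (valence 4) → 0 H
  atom 4: C, bond orders sum to 3 (valence 4) → 1 H
  atom 5: C, bond orders sum to 3 (valence 4) → 1 H
  atom 6: C, bond orders sum to 3 (valence 4) → 1 H
  atom 7: C, bond orders sum to 3 (valence 4) → 1 H
  atom 8: C, bond orders sum to 4 (valence 4) → 0 H
  atom 9: Cl (halogen, monovalent) → 0 H
Total hydrogens: 9.

9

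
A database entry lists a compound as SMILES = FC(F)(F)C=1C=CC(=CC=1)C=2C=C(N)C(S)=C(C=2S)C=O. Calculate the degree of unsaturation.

Molecular formula: C14H10F3NOS2.
DoU = (2C + 2 + N − H − X) / 2, where X is the halogen count and O/S are ignored.
    = (2·14 + 2 + 1 − 10 − 3) / 2 = 18 / 2 = 9.

9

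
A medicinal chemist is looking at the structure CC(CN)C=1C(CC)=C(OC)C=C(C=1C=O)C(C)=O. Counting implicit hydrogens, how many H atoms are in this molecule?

21

Walk through each heavy atom and fill implicit hydrogens from standard valence (C 4, N 3, O 2, S 2, halogen 1):
  atom 1: C, bond orders sum to 1 (valence 4) → 3 H
  atom 2: C, bond orders sum to 3 (valence 4) → 1 H
  atom 3: C, bond orders sum to 2 (valence 4) → 2 H
  atom 4: N, bond orders sum to 1 (valence 3) → 2 H
  atom 5: C, bond orders sum to 4 (valence 4) → 0 H
  atom 6: C, bond orders sum to 4 (valence 4) → 0 H
  atom 7: C, bond orders sum to 2 (valence 4) → 2 H
  atom 8: C, bond orders sum to 1 (valence 4) → 3 H
  atom 9: C, bond orders sum to 4 (valence 4) → 0 H
  atom 10: O, bond orders sum to 2 (valence 2) → 0 H
  atom 11: C, bond orders sum to 1 (valence 4) → 3 H
  atom 12: C, bond orders sum to 3 (valence 4) → 1 H
  atom 13: C, bond orders sum to 4 (valence 4) → 0 H
  atom 14: C, bond orders sum to 4 (valence 4) → 0 H
  atom 15: C, bond orders sum to 3 (valence 4) → 1 H
  atom 16: O, bond orders sum to 2 (valence 2) → 0 H
  atom 17: C, bond orders sum to 4 (valence 4) → 0 H
  atom 18: C, bond orders sum to 1 (valence 4) → 3 H
  atom 19: O, bond orders sum to 2 (valence 2) → 0 H
Total hydrogens: 21.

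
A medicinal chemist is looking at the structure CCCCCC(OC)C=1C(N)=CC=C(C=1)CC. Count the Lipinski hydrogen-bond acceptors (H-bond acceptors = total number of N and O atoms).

N atoms: 1; O atoms: 1.
Lipinski HBA = 1 + 1 = 2.

2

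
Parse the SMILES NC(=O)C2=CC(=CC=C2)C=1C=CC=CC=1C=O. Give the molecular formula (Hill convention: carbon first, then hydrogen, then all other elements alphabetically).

C14H11NO2

Walk through each heavy atom and fill implicit hydrogens from standard valence (C 4, N 3, O 2, S 2, halogen 1):
  atom 1: N, bond orders sum to 1 (valence 3) → 2 H
  atom 2: C, bond orders sum to 4 (valence 4) → 0 H
  atom 3: O, bond orders sum to 2 (valence 2) → 0 H
  atom 4: C, bond orders sum to 4 (valence 4) → 0 H
  atom 5: C, bond orders sum to 3 (valence 4) → 1 H
  atom 6: C, bond orders sum to 4 (valence 4) → 0 H
  atom 7: C, bond orders sum to 3 (valence 4) → 1 H
  atom 8: C, bond orders sum to 3 (valence 4) → 1 H
  atom 9: C, bond orders sum to 3 (valence 4) → 1 H
  atom 10: C, bond orders sum to 4 (valence 4) → 0 H
  atom 11: C, bond orders sum to 3 (valence 4) → 1 H
  atom 12: C, bond orders sum to 3 (valence 4) → 1 H
  atom 13: C, bond orders sum to 3 (valence 4) → 1 H
  atom 14: C, bond orders sum to 3 (valence 4) → 1 H
  atom 15: C, bond orders sum to 4 (valence 4) → 0 H
  atom 16: C, bond orders sum to 3 (valence 4) → 1 H
  atom 17: O, bond orders sum to 2 (valence 2) → 0 H
Totals → C:14, H:11, N:1, O:2.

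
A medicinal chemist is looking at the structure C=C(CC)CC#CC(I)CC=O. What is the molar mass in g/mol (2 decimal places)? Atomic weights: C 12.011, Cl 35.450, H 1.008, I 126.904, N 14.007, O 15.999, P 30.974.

276.12 g/mol

First, the molecular formula is C10H13IO (counting implicit H from valence).
  C: 10 × 12.011 = 120.110
  H: 13 × 1.008 = 13.104
  I: 1 × 126.904 = 126.904
  O: 1 × 15.999 = 15.999
Sum: 10×12.011 + 13×1.008 + 1×126.904 + 1×15.999 = 276.117 → 276.12 g/mol.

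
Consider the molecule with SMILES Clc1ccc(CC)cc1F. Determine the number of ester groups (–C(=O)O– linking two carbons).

0

Scan the SMILES for the ester motif — none present.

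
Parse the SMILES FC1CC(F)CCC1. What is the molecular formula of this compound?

Walk through each heavy atom and fill implicit hydrogens from standard valence (C 4, N 3, O 2, S 2, halogen 1):
  atom 1: F (halogen, monovalent) → 0 H
  atom 2: C, bond orders sum to 3 (valence 4) → 1 H
  atom 3: C, bond orders sum to 2 (valence 4) → 2 H
  atom 4: C, bond orders sum to 3 (valence 4) → 1 H
  atom 5: F (halogen, monovalent) → 0 H
  atom 6: C, bond orders sum to 2 (valence 4) → 2 H
  atom 7: C, bond orders sum to 2 (valence 4) → 2 H
  atom 8: C, bond orders sum to 2 (valence 4) → 2 H
Totals → C:6, H:10, F:2.

C6H10F2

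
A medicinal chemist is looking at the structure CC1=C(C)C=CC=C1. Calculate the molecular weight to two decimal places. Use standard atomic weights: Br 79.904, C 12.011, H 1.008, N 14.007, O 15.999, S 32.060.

First, the molecular formula is C8H10 (counting implicit H from valence).
  C: 8 × 12.011 = 96.088
  H: 10 × 1.008 = 10.080
Sum: 8×12.011 + 10×1.008 = 106.168 → 106.17 g/mol.

106.17 g/mol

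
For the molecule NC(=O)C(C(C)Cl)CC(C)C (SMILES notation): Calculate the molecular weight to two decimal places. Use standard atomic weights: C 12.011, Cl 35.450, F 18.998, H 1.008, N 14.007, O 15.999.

First, the molecular formula is C8H16ClNO (counting implicit H from valence).
  C: 8 × 12.011 = 96.088
  Cl: 1 × 35.450 = 35.450
  H: 16 × 1.008 = 16.128
  N: 1 × 14.007 = 14.007
  O: 1 × 15.999 = 15.999
Sum: 8×12.011 + 1×35.450 + 16×1.008 + 1×14.007 + 1×15.999 = 177.672 → 177.67 g/mol.

177.67 g/mol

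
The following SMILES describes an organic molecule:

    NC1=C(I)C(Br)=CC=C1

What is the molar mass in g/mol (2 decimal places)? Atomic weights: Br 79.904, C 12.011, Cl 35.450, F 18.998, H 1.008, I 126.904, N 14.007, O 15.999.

297.92 g/mol

First, the molecular formula is C6H5BrIN (counting implicit H from valence).
  Br: 1 × 79.904 = 79.904
  C: 6 × 12.011 = 72.066
  H: 5 × 1.008 = 5.040
  I: 1 × 126.904 = 126.904
  N: 1 × 14.007 = 14.007
Sum: 1×79.904 + 6×12.011 + 5×1.008 + 1×126.904 + 1×14.007 = 297.921 → 297.92 g/mol.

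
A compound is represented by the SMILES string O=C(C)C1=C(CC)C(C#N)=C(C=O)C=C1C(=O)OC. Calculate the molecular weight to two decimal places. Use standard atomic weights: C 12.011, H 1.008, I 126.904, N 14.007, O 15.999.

259.26 g/mol

First, the molecular formula is C14H13NO4 (counting implicit H from valence).
  C: 14 × 12.011 = 168.154
  H: 13 × 1.008 = 13.104
  N: 1 × 14.007 = 14.007
  O: 4 × 15.999 = 63.996
Sum: 14×12.011 + 13×1.008 + 1×14.007 + 4×15.999 = 259.261 → 259.26 g/mol.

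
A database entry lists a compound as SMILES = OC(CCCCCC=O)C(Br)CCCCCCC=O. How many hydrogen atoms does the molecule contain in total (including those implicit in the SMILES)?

27

Walk through each heavy atom and fill implicit hydrogens from standard valence (C 4, N 3, O 2, S 2, halogen 1):
  atom 1: O, bond orders sum to 1 (valence 2) → 1 H
  atom 2: C, bond orders sum to 3 (valence 4) → 1 H
  atom 3: C, bond orders sum to 2 (valence 4) → 2 H
  atom 4: C, bond orders sum to 2 (valence 4) → 2 H
  atom 5: C, bond orders sum to 2 (valence 4) → 2 H
  atom 6: C, bond orders sum to 2 (valence 4) → 2 H
  atom 7: C, bond orders sum to 2 (valence 4) → 2 H
  atom 8: C, bond orders sum to 3 (valence 4) → 1 H
  atom 9: O, bond orders sum to 2 (valence 2) → 0 H
  atom 10: C, bond orders sum to 3 (valence 4) → 1 H
  atom 11: Br (halogen, monovalent) → 0 H
  atom 12: C, bond orders sum to 2 (valence 4) → 2 H
  atom 13: C, bond orders sum to 2 (valence 4) → 2 H
  atom 14: C, bond orders sum to 2 (valence 4) → 2 H
  atom 15: C, bond orders sum to 2 (valence 4) → 2 H
  atom 16: C, bond orders sum to 2 (valence 4) → 2 H
  atom 17: C, bond orders sum to 2 (valence 4) → 2 H
  atom 18: C, bond orders sum to 3 (valence 4) → 1 H
  atom 19: O, bond orders sum to 2 (valence 2) → 0 H
Total hydrogens: 27.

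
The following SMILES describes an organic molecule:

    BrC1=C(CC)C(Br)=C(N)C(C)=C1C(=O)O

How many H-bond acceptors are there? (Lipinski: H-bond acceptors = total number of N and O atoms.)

N atoms: 1; O atoms: 2.
Lipinski HBA = 1 + 2 = 3.

3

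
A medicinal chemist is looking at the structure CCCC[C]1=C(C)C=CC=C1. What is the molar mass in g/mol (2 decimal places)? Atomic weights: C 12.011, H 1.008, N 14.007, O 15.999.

148.25 g/mol

First, the molecular formula is C11H16 (counting implicit H from valence).
  C: 11 × 12.011 = 132.121
  H: 16 × 1.008 = 16.128
Sum: 11×12.011 + 16×1.008 = 148.249 → 148.25 g/mol.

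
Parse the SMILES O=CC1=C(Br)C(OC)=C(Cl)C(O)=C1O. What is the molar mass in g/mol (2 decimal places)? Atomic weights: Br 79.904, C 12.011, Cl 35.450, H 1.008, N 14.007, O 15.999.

First, the molecular formula is C8H6BrClO4 (counting implicit H from valence).
  Br: 1 × 79.904 = 79.904
  C: 8 × 12.011 = 96.088
  Cl: 1 × 35.450 = 35.450
  H: 6 × 1.008 = 6.048
  O: 4 × 15.999 = 63.996
Sum: 1×79.904 + 8×12.011 + 1×35.450 + 6×1.008 + 4×15.999 = 281.486 → 281.49 g/mol.

281.49 g/mol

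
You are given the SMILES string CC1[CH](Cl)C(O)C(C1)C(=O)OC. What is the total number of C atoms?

Count every carbon token in the SMILES (each C, including those in ring-closure positions and inside branches).
Carbon count: 8.

8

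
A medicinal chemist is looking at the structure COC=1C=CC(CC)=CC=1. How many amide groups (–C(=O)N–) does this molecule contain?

Scan the SMILES for the amide motif — none present.
Groups that are present: 1 ether.

0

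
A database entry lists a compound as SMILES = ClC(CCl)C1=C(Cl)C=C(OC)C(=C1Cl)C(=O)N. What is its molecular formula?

Walk through each heavy atom and fill implicit hydrogens from standard valence (C 4, N 3, O 2, S 2, halogen 1):
  atom 1: Cl (halogen, monovalent) → 0 H
  atom 2: C, bond orders sum to 3 (valence 4) → 1 H
  atom 3: C, bond orders sum to 2 (valence 4) → 2 H
  atom 4: Cl (halogen, monovalent) → 0 H
  atom 5: C, bond orders sum to 4 (valence 4) → 0 H
  atom 6: C, bond orders sum to 4 (valence 4) → 0 H
  atom 7: Cl (halogen, monovalent) → 0 H
  atom 8: C, bond orders sum to 3 (valence 4) → 1 H
  atom 9: C, bond orders sum to 4 (valence 4) → 0 H
  atom 10: O, bond orders sum to 2 (valence 2) → 0 H
  atom 11: C, bond orders sum to 1 (valence 4) → 3 H
  atom 12: C, bond orders sum to 4 (valence 4) → 0 H
  atom 13: C, bond orders sum to 4 (valence 4) → 0 H
  atom 14: Cl (halogen, monovalent) → 0 H
  atom 15: C, bond orders sum to 4 (valence 4) → 0 H
  atom 16: O, bond orders sum to 2 (valence 2) → 0 H
  atom 17: N, bond orders sum to 1 (valence 3) → 2 H
Totals → C:10, H:9, Cl:4, N:1, O:2.

C10H9Cl4NO2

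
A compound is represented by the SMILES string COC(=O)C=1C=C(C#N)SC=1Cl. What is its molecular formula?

C7H4ClNO2S

Walk through each heavy atom and fill implicit hydrogens from standard valence (C 4, N 3, O 2, S 2, halogen 1):
  atom 1: C, bond orders sum to 1 (valence 4) → 3 H
  atom 2: O, bond orders sum to 2 (valence 2) → 0 H
  atom 3: C, bond orders sum to 4 (valence 4) → 0 H
  atom 4: O, bond orders sum to 2 (valence 2) → 0 H
  atom 5: C, bond orders sum to 4 (valence 4) → 0 H
  atom 6: C, bond orders sum to 3 (valence 4) → 1 H
  atom 7: C, bond orders sum to 4 (valence 4) → 0 H
  atom 8: C, bond orders sum to 4 (valence 4) → 0 H
  atom 9: N, bond orders sum to 3 (valence 3) → 0 H
  atom 10: S, bond orders sum to 2 (valence 2) → 0 H
  atom 11: C, bond orders sum to 4 (valence 4) → 0 H
  atom 12: Cl (halogen, monovalent) → 0 H
Totals → C:7, H:4, Cl:1, N:1, O:2, S:1.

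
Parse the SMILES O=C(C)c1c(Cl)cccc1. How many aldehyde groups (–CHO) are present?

0

Scan the SMILES for the aldehyde motif — none present.
Groups that are present: 1 ketone.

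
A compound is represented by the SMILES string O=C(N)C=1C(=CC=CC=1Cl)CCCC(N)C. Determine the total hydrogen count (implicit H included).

17

Walk through each heavy atom and fill implicit hydrogens from standard valence (C 4, N 3, O 2, S 2, halogen 1):
  atom 1: O, bond orders sum to 2 (valence 2) → 0 H
  atom 2: C, bond orders sum to 4 (valence 4) → 0 H
  atom 3: N, bond orders sum to 1 (valence 3) → 2 H
  atom 4: C, bond orders sum to 4 (valence 4) → 0 H
  atom 5: C, bond orders sum to 4 (valence 4) → 0 H
  atom 6: C, bond orders sum to 3 (valence 4) → 1 H
  atom 7: C, bond orders sum to 3 (valence 4) → 1 H
  atom 8: C, bond orders sum to 3 (valence 4) → 1 H
  atom 9: C, bond orders sum to 4 (valence 4) → 0 H
  atom 10: Cl (halogen, monovalent) → 0 H
  atom 11: C, bond orders sum to 2 (valence 4) → 2 H
  atom 12: C, bond orders sum to 2 (valence 4) → 2 H
  atom 13: C, bond orders sum to 2 (valence 4) → 2 H
  atom 14: C, bond orders sum to 3 (valence 4) → 1 H
  atom 15: N, bond orders sum to 1 (valence 3) → 2 H
  atom 16: C, bond orders sum to 1 (valence 4) → 3 H
Total hydrogens: 17.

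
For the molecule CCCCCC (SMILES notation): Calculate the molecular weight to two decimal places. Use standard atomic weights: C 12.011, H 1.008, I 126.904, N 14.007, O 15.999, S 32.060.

First, the molecular formula is C6H14 (counting implicit H from valence).
  C: 6 × 12.011 = 72.066
  H: 14 × 1.008 = 14.112
Sum: 6×12.011 + 14×1.008 = 86.178 → 86.18 g/mol.

86.18 g/mol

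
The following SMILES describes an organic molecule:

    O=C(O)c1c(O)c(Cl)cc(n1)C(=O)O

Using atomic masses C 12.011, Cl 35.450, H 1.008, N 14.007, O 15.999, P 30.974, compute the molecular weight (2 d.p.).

217.56 g/mol

First, the molecular formula is C7H4ClNO5 (counting implicit H from valence).
  C: 7 × 12.011 = 84.077
  Cl: 1 × 35.450 = 35.450
  H: 4 × 1.008 = 4.032
  N: 1 × 14.007 = 14.007
  O: 5 × 15.999 = 79.995
Sum: 7×12.011 + 1×35.450 + 4×1.008 + 1×14.007 + 5×15.999 = 217.561 → 217.56 g/mol.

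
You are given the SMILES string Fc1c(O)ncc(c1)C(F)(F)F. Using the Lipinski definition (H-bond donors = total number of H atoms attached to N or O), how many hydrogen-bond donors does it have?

1

Donors: find every N or O and count the H atoms it carries.
  atom 4 (O): bond orders sum to 1 → 1 H
  atom 5 (N): bond orders sum to 3 → 0 H
Lipinski HBD = 1.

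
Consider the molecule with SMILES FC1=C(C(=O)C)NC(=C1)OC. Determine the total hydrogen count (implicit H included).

Walk through each heavy atom and fill implicit hydrogens from standard valence (C 4, N 3, O 2, S 2, halogen 1):
  atom 1: F (halogen, monovalent) → 0 H
  atom 2: C, bond orders sum to 4 (valence 4) → 0 H
  atom 3: C, bond orders sum to 4 (valence 4) → 0 H
  atom 4: C, bond orders sum to 4 (valence 4) → 0 H
  atom 5: O, bond orders sum to 2 (valence 2) → 0 H
  atom 6: C, bond orders sum to 1 (valence 4) → 3 H
  atom 7: N, bond orders sum to 2 (valence 3) → 1 H
  atom 8: C, bond orders sum to 4 (valence 4) → 0 H
  atom 9: C, bond orders sum to 3 (valence 4) → 1 H
  atom 10: O, bond orders sum to 2 (valence 2) → 0 H
  atom 11: C, bond orders sum to 1 (valence 4) → 3 H
Total hydrogens: 8.

8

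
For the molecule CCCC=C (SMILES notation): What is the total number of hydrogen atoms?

Walk through each heavy atom and fill implicit hydrogens from standard valence (C 4, N 3, O 2, S 2, halogen 1):
  atom 1: C, bond orders sum to 1 (valence 4) → 3 H
  atom 2: C, bond orders sum to 2 (valence 4) → 2 H
  atom 3: C, bond orders sum to 2 (valence 4) → 2 H
  atom 4: C, bond orders sum to 3 (valence 4) → 1 H
  atom 5: C, bond orders sum to 2 (valence 4) → 2 H
Total hydrogens: 10.

10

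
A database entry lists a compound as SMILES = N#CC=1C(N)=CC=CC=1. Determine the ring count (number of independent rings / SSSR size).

In SMILES, each pair of matching ring-closure digits denotes one ring-closing bond; the number of such bonds equals the number of independent rings.
Ring-closure bonds here: 1.

1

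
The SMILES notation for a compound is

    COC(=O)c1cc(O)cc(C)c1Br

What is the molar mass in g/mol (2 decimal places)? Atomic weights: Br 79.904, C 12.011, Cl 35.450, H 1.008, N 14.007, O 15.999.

245.07 g/mol

First, the molecular formula is C9H9BrO3 (counting implicit H from valence).
  Br: 1 × 79.904 = 79.904
  C: 9 × 12.011 = 108.099
  H: 9 × 1.008 = 9.072
  O: 3 × 15.999 = 47.997
Sum: 1×79.904 + 9×12.011 + 9×1.008 + 3×15.999 = 245.072 → 245.07 g/mol.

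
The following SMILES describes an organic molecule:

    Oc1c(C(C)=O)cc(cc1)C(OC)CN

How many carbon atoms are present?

Count every carbon token in the SMILES (each C, including those in ring-closure positions and inside branches).
Carbon count: 11.

11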